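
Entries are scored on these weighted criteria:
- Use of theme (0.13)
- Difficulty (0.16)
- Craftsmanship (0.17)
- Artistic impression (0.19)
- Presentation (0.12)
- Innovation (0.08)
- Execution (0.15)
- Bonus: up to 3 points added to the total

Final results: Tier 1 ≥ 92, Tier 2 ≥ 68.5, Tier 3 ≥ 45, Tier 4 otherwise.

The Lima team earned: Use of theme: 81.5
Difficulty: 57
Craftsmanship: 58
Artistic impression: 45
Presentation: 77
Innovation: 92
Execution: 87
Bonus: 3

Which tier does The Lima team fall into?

Weighted total:
  Use of theme 81.5 × 0.13 = 10.595
  Difficulty 57 × 0.16 = 9.12
  Craftsmanship 58 × 0.17 = 9.86
  Artistic impression 45 × 0.19 = 8.55
  Presentation 77 × 0.12 = 9.24
  Innovation 92 × 0.08 = 7.36
  Execution 87 × 0.15 = 13.05
Sum = 67.775
Bonus: 67.775 + 3 = 70.775
70.775 is ≥ 68.5 and < 92 → Tier 2

Tier 2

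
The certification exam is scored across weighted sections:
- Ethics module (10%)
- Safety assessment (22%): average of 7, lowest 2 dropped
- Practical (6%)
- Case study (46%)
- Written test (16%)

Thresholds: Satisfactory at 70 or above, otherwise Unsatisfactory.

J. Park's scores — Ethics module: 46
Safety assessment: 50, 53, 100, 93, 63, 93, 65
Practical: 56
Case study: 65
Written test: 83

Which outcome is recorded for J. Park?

Unsatisfactory

Safety assessment: drop 50, 53 → average of remaining 5 = 414/5 = 82.8
Weighted total:
  Ethics module 46 × 0.1 = 4.6
  Safety assessment 82.8 × 0.22 = 18.216
  Practical 56 × 0.06 = 3.36
  Case study 65 × 0.46 = 29.9
  Written test 83 × 0.16 = 13.28
Sum = 69.356
69.356 < 70 → Unsatisfactory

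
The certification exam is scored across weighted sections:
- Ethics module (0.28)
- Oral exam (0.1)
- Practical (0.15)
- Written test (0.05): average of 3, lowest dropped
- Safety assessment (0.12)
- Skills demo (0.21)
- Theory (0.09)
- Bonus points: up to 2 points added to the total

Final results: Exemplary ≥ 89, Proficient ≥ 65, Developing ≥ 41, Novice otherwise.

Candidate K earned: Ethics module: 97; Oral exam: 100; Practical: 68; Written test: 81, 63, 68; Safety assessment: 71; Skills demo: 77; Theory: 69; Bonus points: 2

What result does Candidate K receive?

Written test: drop 63 → average of remaining 2 = 149/2 = 74.5
Weighted total:
  Ethics module 97 × 0.28 = 27.16
  Oral exam 100 × 0.1 = 10
  Practical 68 × 0.15 = 10.2
  Written test 74.5 × 0.05 = 3.725
  Safety assessment 71 × 0.12 = 8.52
  Skills demo 77 × 0.21 = 16.17
  Theory 69 × 0.09 = 6.21
Sum = 81.985
Bonus points: 81.985 + 2 = 83.985
83.985 is ≥ 65 and < 89 → Proficient

Proficient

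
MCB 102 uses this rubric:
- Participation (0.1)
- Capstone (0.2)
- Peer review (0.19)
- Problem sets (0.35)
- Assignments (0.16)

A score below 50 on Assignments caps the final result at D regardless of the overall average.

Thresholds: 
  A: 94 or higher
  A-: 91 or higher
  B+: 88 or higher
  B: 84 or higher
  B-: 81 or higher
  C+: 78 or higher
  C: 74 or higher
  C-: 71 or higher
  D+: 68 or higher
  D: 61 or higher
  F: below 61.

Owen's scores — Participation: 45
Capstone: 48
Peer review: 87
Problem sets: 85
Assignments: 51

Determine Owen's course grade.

Assignments score 51 ≥ 50: minimum met.
Weighted total:
  Participation 45 × 0.1 = 4.5
  Capstone 48 × 0.2 = 9.6
  Peer review 87 × 0.19 = 16.53
  Problem sets 85 × 0.35 = 29.75
  Assignments 51 × 0.16 = 8.16
Sum = 68.54
68.54 is ≥ 68 and < 71 → D+

D+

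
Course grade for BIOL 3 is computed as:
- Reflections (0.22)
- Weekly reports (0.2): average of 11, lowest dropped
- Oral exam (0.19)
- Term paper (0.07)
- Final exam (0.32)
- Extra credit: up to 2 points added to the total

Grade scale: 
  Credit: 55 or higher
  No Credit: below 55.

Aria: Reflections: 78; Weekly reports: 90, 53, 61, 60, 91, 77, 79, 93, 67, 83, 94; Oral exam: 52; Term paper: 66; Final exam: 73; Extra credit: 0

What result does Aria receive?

Weekly reports: drop 53 → average of remaining 10 = 795/10 = 79.5
Weighted total:
  Reflections 78 × 0.22 = 17.16
  Weekly reports 79.5 × 0.2 = 15.9
  Oral exam 52 × 0.19 = 9.88
  Term paper 66 × 0.07 = 4.62
  Final exam 73 × 0.32 = 23.36
Sum = 70.92
Extra credit: 70.92 + 0 = 70.92
70.92 ≥ 55 → Credit

Credit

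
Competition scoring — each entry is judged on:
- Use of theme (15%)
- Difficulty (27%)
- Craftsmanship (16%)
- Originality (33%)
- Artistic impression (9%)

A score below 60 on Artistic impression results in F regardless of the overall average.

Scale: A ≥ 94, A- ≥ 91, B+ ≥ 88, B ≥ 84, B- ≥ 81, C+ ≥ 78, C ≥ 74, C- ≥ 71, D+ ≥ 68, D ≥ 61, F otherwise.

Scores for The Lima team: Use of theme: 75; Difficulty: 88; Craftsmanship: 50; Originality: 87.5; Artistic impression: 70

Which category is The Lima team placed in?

C+

Artistic impression score 70 ≥ 60: minimum met.
Weighted total:
  Use of theme 75 × 0.15 = 11.25
  Difficulty 88 × 0.27 = 23.76
  Craftsmanship 50 × 0.16 = 8
  Originality 87.5 × 0.33 = 28.875
  Artistic impression 70 × 0.09 = 6.3
Sum = 78.185
78.185 is ≥ 78 and < 81 → C+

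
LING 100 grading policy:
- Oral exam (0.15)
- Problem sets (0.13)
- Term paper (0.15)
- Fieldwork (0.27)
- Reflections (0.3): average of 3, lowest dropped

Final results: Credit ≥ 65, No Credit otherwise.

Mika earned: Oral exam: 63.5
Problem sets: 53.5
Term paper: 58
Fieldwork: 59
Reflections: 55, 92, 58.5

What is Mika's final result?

No Credit

Reflections: drop 55 → average of remaining 2 = 150.5/2 = 75.25
Weighted total:
  Oral exam 63.5 × 0.15 = 9.525
  Problem sets 53.5 × 0.13 = 6.955
  Term paper 58 × 0.15 = 8.7
  Fieldwork 59 × 0.27 = 15.93
  Reflections 75.25 × 0.3 = 22.575
Sum = 63.685
63.685 < 65 → No Credit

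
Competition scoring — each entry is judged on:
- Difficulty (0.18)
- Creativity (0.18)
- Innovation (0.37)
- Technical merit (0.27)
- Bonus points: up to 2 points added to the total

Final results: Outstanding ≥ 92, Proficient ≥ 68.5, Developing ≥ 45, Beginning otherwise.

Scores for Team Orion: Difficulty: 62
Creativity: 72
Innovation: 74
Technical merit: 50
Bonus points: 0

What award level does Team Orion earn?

Developing

Weighted total:
  Difficulty 62 × 0.18 = 11.16
  Creativity 72 × 0.18 = 12.96
  Innovation 74 × 0.37 = 27.38
  Technical merit 50 × 0.27 = 13.5
Sum = 65
Bonus points: 65 + 0 = 65
65 is ≥ 45 and < 68.5 → Developing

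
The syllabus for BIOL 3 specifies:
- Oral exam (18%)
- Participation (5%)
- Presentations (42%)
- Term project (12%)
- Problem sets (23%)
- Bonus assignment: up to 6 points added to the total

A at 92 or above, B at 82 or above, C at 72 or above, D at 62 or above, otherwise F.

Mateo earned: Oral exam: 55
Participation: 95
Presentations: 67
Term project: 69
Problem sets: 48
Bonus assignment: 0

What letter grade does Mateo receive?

D

Weighted total:
  Oral exam 55 × 0.18 = 9.9
  Participation 95 × 0.05 = 4.75
  Presentations 67 × 0.42 = 28.14
  Term project 69 × 0.12 = 8.28
  Problem sets 48 × 0.23 = 11.04
Sum = 62.11
Bonus assignment: 62.11 + 0 = 62.11
62.11 is ≥ 62 and < 72 → D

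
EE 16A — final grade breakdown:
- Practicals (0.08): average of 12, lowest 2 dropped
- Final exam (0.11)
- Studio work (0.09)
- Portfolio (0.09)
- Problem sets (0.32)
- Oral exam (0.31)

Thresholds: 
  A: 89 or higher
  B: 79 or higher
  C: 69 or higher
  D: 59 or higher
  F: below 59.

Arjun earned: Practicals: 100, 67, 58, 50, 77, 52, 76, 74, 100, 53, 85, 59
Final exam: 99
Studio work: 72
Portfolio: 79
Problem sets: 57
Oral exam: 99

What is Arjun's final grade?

Practicals: drop 50, 52 → average of remaining 10 = 749/10 = 74.9
Weighted total:
  Practicals 74.9 × 0.08 = 5.992
  Final exam 99 × 0.11 = 10.89
  Studio work 72 × 0.09 = 6.48
  Portfolio 79 × 0.09 = 7.11
  Problem sets 57 × 0.32 = 18.24
  Oral exam 99 × 0.31 = 30.69
Sum = 79.402
79.402 is ≥ 79 and < 89 → B

B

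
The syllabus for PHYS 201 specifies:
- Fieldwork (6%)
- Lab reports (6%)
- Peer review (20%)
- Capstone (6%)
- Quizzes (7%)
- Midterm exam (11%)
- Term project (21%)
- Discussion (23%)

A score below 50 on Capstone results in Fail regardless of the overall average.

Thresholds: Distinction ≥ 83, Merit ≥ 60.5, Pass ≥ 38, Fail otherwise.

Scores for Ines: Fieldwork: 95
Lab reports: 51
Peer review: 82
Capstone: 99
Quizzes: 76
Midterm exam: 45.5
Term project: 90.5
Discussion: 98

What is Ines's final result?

Capstone score 99 ≥ 50: minimum met.
Weighted total:
  Fieldwork 95 × 0.06 = 5.7
  Lab reports 51 × 0.06 = 3.06
  Peer review 82 × 0.2 = 16.4
  Capstone 99 × 0.06 = 5.94
  Quizzes 76 × 0.07 = 5.32
  Midterm exam 45.5 × 0.11 = 5.005
  Term project 90.5 × 0.21 = 19.005
  Discussion 98 × 0.23 = 22.54
Sum = 82.97
82.97 is ≥ 60.5 and < 83 → Merit

Merit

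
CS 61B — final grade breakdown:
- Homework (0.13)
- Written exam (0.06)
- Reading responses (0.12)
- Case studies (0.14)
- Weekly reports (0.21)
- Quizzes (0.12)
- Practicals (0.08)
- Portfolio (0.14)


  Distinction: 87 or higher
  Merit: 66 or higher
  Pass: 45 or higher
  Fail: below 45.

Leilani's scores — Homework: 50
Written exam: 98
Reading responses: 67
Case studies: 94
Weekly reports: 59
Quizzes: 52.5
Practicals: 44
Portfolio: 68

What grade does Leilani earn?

Weighted total:
  Homework 50 × 0.13 = 6.5
  Written exam 98 × 0.06 = 5.88
  Reading responses 67 × 0.12 = 8.04
  Case studies 94 × 0.14 = 13.16
  Weekly reports 59 × 0.21 = 12.39
  Quizzes 52.5 × 0.12 = 6.3
  Practicals 44 × 0.08 = 3.52
  Portfolio 68 × 0.14 = 9.52
Sum = 65.31
65.31 is ≥ 45 and < 66 → Pass

Pass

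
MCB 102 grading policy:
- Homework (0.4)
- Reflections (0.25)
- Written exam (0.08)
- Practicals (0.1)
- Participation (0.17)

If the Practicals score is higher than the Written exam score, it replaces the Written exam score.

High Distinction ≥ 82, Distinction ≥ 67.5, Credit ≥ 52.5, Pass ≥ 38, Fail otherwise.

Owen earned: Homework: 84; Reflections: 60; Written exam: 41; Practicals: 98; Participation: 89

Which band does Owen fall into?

Practicals (98) > Written exam (41), so Written exam counts as 98.
Weighted total:
  Homework 84 × 0.4 = 33.6
  Reflections 60 × 0.25 = 15
  Written exam 98 × 0.08 = 7.84
  Practicals 98 × 0.1 = 9.8
  Participation 89 × 0.17 = 15.13
Sum = 81.37
81.37 is ≥ 67.5 and < 82 → Distinction

Distinction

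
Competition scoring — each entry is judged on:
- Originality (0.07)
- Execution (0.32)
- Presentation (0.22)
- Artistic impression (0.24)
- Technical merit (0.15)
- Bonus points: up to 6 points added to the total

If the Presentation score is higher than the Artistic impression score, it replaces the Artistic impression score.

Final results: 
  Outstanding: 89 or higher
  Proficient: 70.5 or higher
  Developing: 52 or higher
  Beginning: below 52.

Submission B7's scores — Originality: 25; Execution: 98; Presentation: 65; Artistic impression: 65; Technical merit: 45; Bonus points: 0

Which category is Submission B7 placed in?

Presentation (65) ≤ Artistic impression (65), so Artistic impression stays at 65.
Weighted total:
  Originality 25 × 0.07 = 1.75
  Execution 98 × 0.32 = 31.36
  Presentation 65 × 0.22 = 14.3
  Artistic impression 65 × 0.24 = 15.6
  Technical merit 45 × 0.15 = 6.75
Sum = 69.76
Bonus points: 69.76 + 0 = 69.76
69.76 is ≥ 52 and < 70.5 → Developing

Developing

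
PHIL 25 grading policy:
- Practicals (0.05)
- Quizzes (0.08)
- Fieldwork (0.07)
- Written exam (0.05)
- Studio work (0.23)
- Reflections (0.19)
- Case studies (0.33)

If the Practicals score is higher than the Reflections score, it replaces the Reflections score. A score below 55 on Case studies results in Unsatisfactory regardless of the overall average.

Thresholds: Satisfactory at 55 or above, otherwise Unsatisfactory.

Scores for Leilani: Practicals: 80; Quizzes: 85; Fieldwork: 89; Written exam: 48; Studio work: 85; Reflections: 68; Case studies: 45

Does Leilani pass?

Unsatisfactory

Practicals (80) > Reflections (68), so Reflections counts as 80.
Case studies score 45 < 55: minimum not met.
Weighted total:
  Practicals 80 × 0.05 = 4
  Quizzes 85 × 0.08 = 6.8
  Fieldwork 89 × 0.07 = 6.23
  Written exam 48 × 0.05 = 2.4
  Studio work 85 × 0.23 = 19.55
  Reflections 80 × 0.19 = 15.2
  Case studies 45 × 0.33 = 14.85
Sum = 69.03
Because the Case studies minimum was not met, the result is Unsatisfactory.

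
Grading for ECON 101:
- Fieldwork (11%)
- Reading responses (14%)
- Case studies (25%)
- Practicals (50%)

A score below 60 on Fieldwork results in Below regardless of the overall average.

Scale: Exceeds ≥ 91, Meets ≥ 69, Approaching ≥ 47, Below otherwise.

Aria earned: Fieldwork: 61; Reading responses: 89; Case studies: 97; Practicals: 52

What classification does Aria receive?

Meets

Fieldwork score 61 ≥ 60: minimum met.
Weighted total:
  Fieldwork 61 × 0.11 = 6.71
  Reading responses 89 × 0.14 = 12.46
  Case studies 97 × 0.25 = 24.25
  Practicals 52 × 0.5 = 26
Sum = 69.42
69.42 is ≥ 69 and < 91 → Meets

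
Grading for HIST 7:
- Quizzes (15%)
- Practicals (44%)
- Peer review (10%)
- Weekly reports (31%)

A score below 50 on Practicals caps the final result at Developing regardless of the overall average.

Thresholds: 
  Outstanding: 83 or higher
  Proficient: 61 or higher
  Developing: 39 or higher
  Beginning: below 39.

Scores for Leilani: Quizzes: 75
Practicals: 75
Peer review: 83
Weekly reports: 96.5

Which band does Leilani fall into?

Proficient

Practicals score 75 ≥ 50: minimum met.
Weighted total:
  Quizzes 75 × 0.15 = 11.25
  Practicals 75 × 0.44 = 33
  Peer review 83 × 0.1 = 8.3
  Weekly reports 96.5 × 0.31 = 29.915
Sum = 82.465
82.465 is ≥ 61 and < 83 → Proficient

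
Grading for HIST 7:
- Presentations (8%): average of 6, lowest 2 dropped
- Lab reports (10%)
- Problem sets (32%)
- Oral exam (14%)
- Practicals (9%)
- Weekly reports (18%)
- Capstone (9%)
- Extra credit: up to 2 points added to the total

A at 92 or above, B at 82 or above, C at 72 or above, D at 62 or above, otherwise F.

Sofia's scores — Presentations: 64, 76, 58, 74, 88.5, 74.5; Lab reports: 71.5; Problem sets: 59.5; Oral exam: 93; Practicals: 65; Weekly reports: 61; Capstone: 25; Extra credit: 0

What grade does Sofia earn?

Presentations: drop 58, 64 → average of remaining 4 = 313/4 = 78.25
Weighted total:
  Presentations 78.25 × 0.08 = 6.26
  Lab reports 71.5 × 0.1 = 7.15
  Problem sets 59.5 × 0.32 = 19.04
  Oral exam 93 × 0.14 = 13.02
  Practicals 65 × 0.09 = 5.85
  Weekly reports 61 × 0.18 = 10.98
  Capstone 25 × 0.09 = 2.25
Sum = 64.55
Extra credit: 64.55 + 0 = 64.55
64.55 is ≥ 62 and < 72 → D

D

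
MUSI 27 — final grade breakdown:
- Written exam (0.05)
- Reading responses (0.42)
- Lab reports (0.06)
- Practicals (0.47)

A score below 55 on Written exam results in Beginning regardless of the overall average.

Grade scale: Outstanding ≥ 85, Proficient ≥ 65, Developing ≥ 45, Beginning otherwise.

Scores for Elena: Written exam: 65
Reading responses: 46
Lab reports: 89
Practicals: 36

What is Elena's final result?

Beginning

Written exam score 65 ≥ 55: minimum met.
Weighted total:
  Written exam 65 × 0.05 = 3.25
  Reading responses 46 × 0.42 = 19.32
  Lab reports 89 × 0.06 = 5.34
  Practicals 36 × 0.47 = 16.92
Sum = 44.83
44.83 < 45 → Beginning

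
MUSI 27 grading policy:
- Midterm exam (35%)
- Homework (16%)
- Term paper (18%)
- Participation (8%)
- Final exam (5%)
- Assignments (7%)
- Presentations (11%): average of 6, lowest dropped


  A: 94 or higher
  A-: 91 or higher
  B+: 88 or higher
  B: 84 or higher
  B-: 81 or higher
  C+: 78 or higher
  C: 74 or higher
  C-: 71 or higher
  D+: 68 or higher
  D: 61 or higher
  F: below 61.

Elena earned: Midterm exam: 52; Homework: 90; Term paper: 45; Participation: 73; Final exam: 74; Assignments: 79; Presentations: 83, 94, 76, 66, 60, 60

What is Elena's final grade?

D

Presentations: drop 60 → average of remaining 5 = 379/5 = 75.8
Weighted total:
  Midterm exam 52 × 0.35 = 18.2
  Homework 90 × 0.16 = 14.4
  Term paper 45 × 0.18 = 8.1
  Participation 73 × 0.08 = 5.84
  Final exam 74 × 0.05 = 3.7
  Assignments 79 × 0.07 = 5.53
  Presentations 75.8 × 0.11 = 8.338
Sum = 64.108
64.108 is ≥ 61 and < 68 → D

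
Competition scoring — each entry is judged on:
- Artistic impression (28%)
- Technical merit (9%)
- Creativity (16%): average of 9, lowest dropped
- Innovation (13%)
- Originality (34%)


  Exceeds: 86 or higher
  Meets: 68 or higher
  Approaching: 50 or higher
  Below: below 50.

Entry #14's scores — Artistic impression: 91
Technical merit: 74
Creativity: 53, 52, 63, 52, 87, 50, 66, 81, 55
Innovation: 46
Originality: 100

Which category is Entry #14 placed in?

Creativity: drop 50 → average of remaining 8 = 509/8 = 63.625
Weighted total:
  Artistic impression 91 × 0.28 = 25.48
  Technical merit 74 × 0.09 = 6.66
  Creativity 63.625 × 0.16 = 10.18
  Innovation 46 × 0.13 = 5.98
  Originality 100 × 0.34 = 34
Sum = 82.3
82.3 is ≥ 68 and < 86 → Meets

Meets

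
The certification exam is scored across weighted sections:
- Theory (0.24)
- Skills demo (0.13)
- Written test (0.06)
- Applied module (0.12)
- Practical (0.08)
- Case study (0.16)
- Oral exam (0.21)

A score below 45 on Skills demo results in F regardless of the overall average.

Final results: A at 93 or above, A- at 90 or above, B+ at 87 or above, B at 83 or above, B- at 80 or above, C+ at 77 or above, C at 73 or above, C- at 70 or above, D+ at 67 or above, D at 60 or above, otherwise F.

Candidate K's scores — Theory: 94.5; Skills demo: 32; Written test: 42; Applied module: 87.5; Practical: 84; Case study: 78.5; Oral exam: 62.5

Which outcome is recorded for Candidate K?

F

Skills demo score 32 < 45: minimum not met.
Weighted total:
  Theory 94.5 × 0.24 = 22.68
  Skills demo 32 × 0.13 = 4.16
  Written test 42 × 0.06 = 2.52
  Applied module 87.5 × 0.12 = 10.5
  Practical 84 × 0.08 = 6.72
  Case study 78.5 × 0.16 = 12.56
  Oral exam 62.5 × 0.21 = 13.125
Sum = 72.265
Because the Skills demo minimum was not met, the result is F.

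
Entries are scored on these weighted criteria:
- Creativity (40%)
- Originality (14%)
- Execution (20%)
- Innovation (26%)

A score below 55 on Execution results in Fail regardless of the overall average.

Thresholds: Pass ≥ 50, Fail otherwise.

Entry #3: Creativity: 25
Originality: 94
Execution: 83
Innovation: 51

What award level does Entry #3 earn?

Execution score 83 ≥ 55: minimum met.
Weighted total:
  Creativity 25 × 0.4 = 10
  Originality 94 × 0.14 = 13.16
  Execution 83 × 0.2 = 16.6
  Innovation 51 × 0.26 = 13.26
Sum = 53.02
53.02 ≥ 50 → Pass

Pass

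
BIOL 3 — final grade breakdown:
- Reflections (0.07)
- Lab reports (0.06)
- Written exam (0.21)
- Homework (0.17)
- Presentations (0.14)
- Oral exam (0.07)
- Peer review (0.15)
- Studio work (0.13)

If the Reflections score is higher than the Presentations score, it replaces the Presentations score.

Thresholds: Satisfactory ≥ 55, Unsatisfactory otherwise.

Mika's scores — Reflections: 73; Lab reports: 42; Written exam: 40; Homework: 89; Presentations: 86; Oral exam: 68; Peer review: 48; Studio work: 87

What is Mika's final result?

Reflections (73) ≤ Presentations (86), so Presentations stays at 86.
Weighted total:
  Reflections 73 × 0.07 = 5.11
  Lab reports 42 × 0.06 = 2.52
  Written exam 40 × 0.21 = 8.4
  Homework 89 × 0.17 = 15.13
  Presentations 86 × 0.14 = 12.04
  Oral exam 68 × 0.07 = 4.76
  Peer review 48 × 0.15 = 7.2
  Studio work 87 × 0.13 = 11.31
Sum = 66.47
66.47 ≥ 55 → Satisfactory

Satisfactory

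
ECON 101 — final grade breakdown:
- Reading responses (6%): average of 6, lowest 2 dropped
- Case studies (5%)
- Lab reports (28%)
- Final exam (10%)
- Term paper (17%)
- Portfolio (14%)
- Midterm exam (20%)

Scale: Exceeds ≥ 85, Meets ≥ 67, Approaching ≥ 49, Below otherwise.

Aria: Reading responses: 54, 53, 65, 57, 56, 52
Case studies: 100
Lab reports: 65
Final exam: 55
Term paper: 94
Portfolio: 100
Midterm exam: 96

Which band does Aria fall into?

Reading responses: drop 52, 53 → average of remaining 4 = 232/4 = 58
Weighted total:
  Reading responses 58 × 0.06 = 3.48
  Case studies 100 × 0.05 = 5
  Lab reports 65 × 0.28 = 18.2
  Final exam 55 × 0.1 = 5.5
  Term paper 94 × 0.17 = 15.98
  Portfolio 100 × 0.14 = 14
  Midterm exam 96 × 0.2 = 19.2
Sum = 81.36
81.36 is ≥ 67 and < 85 → Meets

Meets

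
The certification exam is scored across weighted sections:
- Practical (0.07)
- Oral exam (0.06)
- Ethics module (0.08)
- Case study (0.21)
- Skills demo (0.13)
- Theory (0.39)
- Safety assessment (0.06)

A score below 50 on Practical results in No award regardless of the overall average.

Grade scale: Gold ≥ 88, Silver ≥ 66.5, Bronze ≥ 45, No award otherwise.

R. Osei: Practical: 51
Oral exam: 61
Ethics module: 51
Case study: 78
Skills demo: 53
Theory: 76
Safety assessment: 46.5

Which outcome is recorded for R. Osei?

Silver

Practical score 51 ≥ 50: minimum met.
Weighted total:
  Practical 51 × 0.07 = 3.57
  Oral exam 61 × 0.06 = 3.66
  Ethics module 51 × 0.08 = 4.08
  Case study 78 × 0.21 = 16.38
  Skills demo 53 × 0.13 = 6.89
  Theory 76 × 0.39 = 29.64
  Safety assessment 46.5 × 0.06 = 2.79
Sum = 67.01
67.01 is ≥ 66.5 and < 88 → Silver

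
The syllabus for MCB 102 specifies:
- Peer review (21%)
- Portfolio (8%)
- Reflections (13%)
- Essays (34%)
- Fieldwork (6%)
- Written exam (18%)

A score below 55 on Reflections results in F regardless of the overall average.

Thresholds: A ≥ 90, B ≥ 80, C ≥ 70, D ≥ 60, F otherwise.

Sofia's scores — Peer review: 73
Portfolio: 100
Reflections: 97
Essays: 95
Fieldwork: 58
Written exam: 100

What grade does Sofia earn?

B

Reflections score 97 ≥ 55: minimum met.
Weighted total:
  Peer review 73 × 0.21 = 15.33
  Portfolio 100 × 0.08 = 8
  Reflections 97 × 0.13 = 12.61
  Essays 95 × 0.34 = 32.3
  Fieldwork 58 × 0.06 = 3.48
  Written exam 100 × 0.18 = 18
Sum = 89.72
89.72 is ≥ 80 and < 90 → B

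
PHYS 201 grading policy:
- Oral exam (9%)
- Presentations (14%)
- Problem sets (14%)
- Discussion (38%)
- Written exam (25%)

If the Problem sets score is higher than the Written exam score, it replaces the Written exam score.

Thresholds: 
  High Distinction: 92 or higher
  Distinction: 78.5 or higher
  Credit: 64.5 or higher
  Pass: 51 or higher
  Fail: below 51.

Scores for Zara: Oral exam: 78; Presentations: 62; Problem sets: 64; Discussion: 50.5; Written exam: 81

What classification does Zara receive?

Problem sets (64) ≤ Written exam (81), so Written exam stays at 81.
Weighted total:
  Oral exam 78 × 0.09 = 7.02
  Presentations 62 × 0.14 = 8.68
  Problem sets 64 × 0.14 = 8.96
  Discussion 50.5 × 0.38 = 19.19
  Written exam 81 × 0.25 = 20.25
Sum = 64.1
64.1 is ≥ 51 and < 64.5 → Pass

Pass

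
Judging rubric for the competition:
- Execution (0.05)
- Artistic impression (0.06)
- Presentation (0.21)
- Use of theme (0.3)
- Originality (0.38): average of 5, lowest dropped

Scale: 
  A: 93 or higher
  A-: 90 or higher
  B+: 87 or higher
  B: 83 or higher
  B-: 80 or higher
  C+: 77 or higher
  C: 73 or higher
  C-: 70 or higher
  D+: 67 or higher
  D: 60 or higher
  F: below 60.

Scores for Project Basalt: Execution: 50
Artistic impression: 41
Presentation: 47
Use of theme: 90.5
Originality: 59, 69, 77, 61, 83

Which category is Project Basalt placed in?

D+

Originality: drop 59 → average of remaining 4 = 290/4 = 72.5
Weighted total:
  Execution 50 × 0.05 = 2.5
  Artistic impression 41 × 0.06 = 2.46
  Presentation 47 × 0.21 = 9.87
  Use of theme 90.5 × 0.3 = 27.15
  Originality 72.5 × 0.38 = 27.55
Sum = 69.53
69.53 is ≥ 67 and < 70 → D+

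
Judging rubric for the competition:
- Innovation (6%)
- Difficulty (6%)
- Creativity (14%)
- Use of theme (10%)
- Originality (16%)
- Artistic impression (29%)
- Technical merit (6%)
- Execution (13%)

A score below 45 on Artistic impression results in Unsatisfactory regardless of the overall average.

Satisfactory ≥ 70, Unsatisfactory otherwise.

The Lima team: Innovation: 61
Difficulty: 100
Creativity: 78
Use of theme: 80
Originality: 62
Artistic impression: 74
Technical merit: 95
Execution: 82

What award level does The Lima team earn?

Satisfactory

Artistic impression score 74 ≥ 45: minimum met.
Weighted total:
  Innovation 61 × 0.06 = 3.66
  Difficulty 100 × 0.06 = 6
  Creativity 78 × 0.14 = 10.92
  Use of theme 80 × 0.1 = 8
  Originality 62 × 0.16 = 9.92
  Artistic impression 74 × 0.29 = 21.46
  Technical merit 95 × 0.06 = 5.7
  Execution 82 × 0.13 = 10.66
Sum = 76.32
76.32 ≥ 70 → Satisfactory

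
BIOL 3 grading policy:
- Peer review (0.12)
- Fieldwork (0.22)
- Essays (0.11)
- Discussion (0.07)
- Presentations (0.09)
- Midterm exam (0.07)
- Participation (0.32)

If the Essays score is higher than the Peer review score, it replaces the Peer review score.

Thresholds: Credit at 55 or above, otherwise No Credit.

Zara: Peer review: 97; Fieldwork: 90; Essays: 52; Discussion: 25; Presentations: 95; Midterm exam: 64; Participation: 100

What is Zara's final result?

Essays (52) ≤ Peer review (97), so Peer review stays at 97.
Weighted total:
  Peer review 97 × 0.12 = 11.64
  Fieldwork 90 × 0.22 = 19.8
  Essays 52 × 0.11 = 5.72
  Discussion 25 × 0.07 = 1.75
  Presentations 95 × 0.09 = 8.55
  Midterm exam 64 × 0.07 = 4.48
  Participation 100 × 0.32 = 32
Sum = 83.94
83.94 ≥ 55 → Credit

Credit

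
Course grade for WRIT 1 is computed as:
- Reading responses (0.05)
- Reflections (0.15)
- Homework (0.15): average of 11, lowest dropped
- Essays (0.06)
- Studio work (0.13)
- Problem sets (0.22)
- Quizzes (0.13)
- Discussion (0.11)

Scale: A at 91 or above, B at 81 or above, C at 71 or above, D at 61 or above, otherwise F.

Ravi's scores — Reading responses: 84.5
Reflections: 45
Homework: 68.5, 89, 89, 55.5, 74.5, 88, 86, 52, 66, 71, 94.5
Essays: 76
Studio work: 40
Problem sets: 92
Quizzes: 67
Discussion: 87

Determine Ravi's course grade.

D

Homework: drop 52 → average of remaining 10 = 782/10 = 78.2
Weighted total:
  Reading responses 84.5 × 0.05 = 4.225
  Reflections 45 × 0.15 = 6.75
  Homework 78.2 × 0.15 = 11.73
  Essays 76 × 0.06 = 4.56
  Studio work 40 × 0.13 = 5.2
  Problem sets 92 × 0.22 = 20.24
  Quizzes 67 × 0.13 = 8.71
  Discussion 87 × 0.11 = 9.57
Sum = 70.985
70.985 is ≥ 61 and < 71 → D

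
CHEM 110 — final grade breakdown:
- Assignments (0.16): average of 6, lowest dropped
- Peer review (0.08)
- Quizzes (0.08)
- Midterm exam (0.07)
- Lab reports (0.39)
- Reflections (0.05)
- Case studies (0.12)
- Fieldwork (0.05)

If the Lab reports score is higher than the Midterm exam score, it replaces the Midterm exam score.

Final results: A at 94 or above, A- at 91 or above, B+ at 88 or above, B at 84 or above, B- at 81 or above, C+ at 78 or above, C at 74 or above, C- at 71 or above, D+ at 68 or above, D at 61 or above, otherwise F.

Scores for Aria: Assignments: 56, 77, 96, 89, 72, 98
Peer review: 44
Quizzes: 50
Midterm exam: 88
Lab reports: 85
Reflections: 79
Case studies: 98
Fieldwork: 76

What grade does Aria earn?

Assignments: drop 56 → average of remaining 5 = 432/5 = 86.4
Lab reports (85) ≤ Midterm exam (88), so Midterm exam stays at 88.
Weighted total:
  Assignments 86.4 × 0.16 = 13.824
  Peer review 44 × 0.08 = 3.52
  Quizzes 50 × 0.08 = 4
  Midterm exam 88 × 0.07 = 6.16
  Lab reports 85 × 0.39 = 33.15
  Reflections 79 × 0.05 = 3.95
  Case studies 98 × 0.12 = 11.76
  Fieldwork 76 × 0.05 = 3.8
Sum = 80.164
80.164 is ≥ 78 and < 81 → C+

C+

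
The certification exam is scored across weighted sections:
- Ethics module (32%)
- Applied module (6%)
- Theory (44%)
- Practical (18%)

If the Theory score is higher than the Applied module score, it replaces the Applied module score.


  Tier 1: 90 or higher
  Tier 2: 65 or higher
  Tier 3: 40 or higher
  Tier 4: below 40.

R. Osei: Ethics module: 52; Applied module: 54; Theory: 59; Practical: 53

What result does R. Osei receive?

Tier 3

Theory (59) > Applied module (54), so Applied module counts as 59.
Weighted total:
  Ethics module 52 × 0.32 = 16.64
  Applied module 59 × 0.06 = 3.54
  Theory 59 × 0.44 = 25.96
  Practical 53 × 0.18 = 9.54
Sum = 55.68
55.68 is ≥ 40 and < 65 → Tier 3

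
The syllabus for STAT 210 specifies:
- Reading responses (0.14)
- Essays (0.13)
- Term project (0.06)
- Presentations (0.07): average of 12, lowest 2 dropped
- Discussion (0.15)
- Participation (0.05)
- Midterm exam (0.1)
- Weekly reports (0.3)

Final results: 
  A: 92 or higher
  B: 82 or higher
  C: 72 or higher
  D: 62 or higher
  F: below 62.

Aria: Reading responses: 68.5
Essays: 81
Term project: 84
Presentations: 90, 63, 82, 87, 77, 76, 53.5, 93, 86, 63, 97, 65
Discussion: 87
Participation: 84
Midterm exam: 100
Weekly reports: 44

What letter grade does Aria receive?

D

Presentations: drop 53.5, 63 → average of remaining 10 = 816/10 = 81.6
Weighted total:
  Reading responses 68.5 × 0.14 = 9.59
  Essays 81 × 0.13 = 10.53
  Term project 84 × 0.06 = 5.04
  Presentations 81.6 × 0.07 = 5.712
  Discussion 87 × 0.15 = 13.05
  Participation 84 × 0.05 = 4.2
  Midterm exam 100 × 0.1 = 10
  Weekly reports 44 × 0.3 = 13.2
Sum = 71.322
71.322 is ≥ 62 and < 72 → D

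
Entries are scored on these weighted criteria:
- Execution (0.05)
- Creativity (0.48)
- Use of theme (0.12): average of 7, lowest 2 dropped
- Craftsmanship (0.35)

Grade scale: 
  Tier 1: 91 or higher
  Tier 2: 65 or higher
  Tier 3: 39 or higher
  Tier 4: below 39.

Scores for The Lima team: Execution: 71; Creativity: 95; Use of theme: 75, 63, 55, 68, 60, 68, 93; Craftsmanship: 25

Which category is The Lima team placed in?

Use of theme: drop 55, 60 → average of remaining 5 = 367/5 = 73.4
Weighted total:
  Execution 71 × 0.05 = 3.55
  Creativity 95 × 0.48 = 45.6
  Use of theme 73.4 × 0.12 = 8.808
  Craftsmanship 25 × 0.35 = 8.75
Sum = 66.708
66.708 is ≥ 65 and < 91 → Tier 2

Tier 2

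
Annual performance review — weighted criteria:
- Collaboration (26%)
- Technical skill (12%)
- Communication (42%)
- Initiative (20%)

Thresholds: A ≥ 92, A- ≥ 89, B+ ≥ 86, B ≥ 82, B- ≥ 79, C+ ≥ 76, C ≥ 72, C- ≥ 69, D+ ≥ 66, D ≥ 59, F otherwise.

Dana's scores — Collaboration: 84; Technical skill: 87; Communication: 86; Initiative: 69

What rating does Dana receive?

B

Weighted total:
  Collaboration 84 × 0.26 = 21.84
  Technical skill 87 × 0.12 = 10.44
  Communication 86 × 0.42 = 36.12
  Initiative 69 × 0.2 = 13.8
Sum = 82.2
82.2 is ≥ 82 and < 86 → B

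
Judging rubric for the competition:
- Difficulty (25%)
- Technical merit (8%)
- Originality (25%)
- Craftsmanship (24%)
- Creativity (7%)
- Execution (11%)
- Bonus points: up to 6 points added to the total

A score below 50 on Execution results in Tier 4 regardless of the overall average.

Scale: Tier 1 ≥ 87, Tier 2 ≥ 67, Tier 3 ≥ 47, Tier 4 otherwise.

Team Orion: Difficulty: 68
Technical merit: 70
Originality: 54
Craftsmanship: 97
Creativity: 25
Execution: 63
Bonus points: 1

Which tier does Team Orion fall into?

Execution score 63 ≥ 50: minimum met.
Weighted total:
  Difficulty 68 × 0.25 = 17
  Technical merit 70 × 0.08 = 5.6
  Originality 54 × 0.25 = 13.5
  Craftsmanship 97 × 0.24 = 23.28
  Creativity 25 × 0.07 = 1.75
  Execution 63 × 0.11 = 6.93
Sum = 68.06
Bonus points: 68.06 + 1 = 69.06
69.06 is ≥ 67 and < 87 → Tier 2

Tier 2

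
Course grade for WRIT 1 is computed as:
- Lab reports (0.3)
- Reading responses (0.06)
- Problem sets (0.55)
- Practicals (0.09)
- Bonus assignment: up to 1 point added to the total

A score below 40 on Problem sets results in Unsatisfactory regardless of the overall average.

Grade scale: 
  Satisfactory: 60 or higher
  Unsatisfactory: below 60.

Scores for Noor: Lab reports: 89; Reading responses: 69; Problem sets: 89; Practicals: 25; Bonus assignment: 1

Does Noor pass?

Satisfactory

Problem sets score 89 ≥ 40: minimum met.
Weighted total:
  Lab reports 89 × 0.3 = 26.7
  Reading responses 69 × 0.06 = 4.14
  Problem sets 89 × 0.55 = 48.95
  Practicals 25 × 0.09 = 2.25
Sum = 82.04
Bonus assignment: 82.04 + 1 = 83.04
83.04 ≥ 60 → Satisfactory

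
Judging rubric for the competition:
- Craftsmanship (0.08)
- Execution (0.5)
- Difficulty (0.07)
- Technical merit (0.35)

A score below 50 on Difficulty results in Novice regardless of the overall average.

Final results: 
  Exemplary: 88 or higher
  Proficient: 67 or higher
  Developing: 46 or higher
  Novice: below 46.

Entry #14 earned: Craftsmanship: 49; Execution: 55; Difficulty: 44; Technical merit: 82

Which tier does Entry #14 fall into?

Novice

Difficulty score 44 < 50: minimum not met.
Weighted total:
  Craftsmanship 49 × 0.08 = 3.92
  Execution 55 × 0.5 = 27.5
  Difficulty 44 × 0.07 = 3.08
  Technical merit 82 × 0.35 = 28.7
Sum = 63.2
Because the Difficulty minimum was not met, the result is Novice.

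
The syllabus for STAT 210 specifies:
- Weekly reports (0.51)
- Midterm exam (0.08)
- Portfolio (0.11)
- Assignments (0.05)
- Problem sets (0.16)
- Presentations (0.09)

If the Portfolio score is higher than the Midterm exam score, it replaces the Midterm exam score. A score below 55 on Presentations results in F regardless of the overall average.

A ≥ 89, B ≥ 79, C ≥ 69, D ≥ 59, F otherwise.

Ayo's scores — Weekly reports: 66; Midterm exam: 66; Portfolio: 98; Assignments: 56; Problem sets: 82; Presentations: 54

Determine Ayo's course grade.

Portfolio (98) > Midterm exam (66), so Midterm exam counts as 98.
Presentations score 54 < 55: minimum not met.
Weighted total:
  Weekly reports 66 × 0.51 = 33.66
  Midterm exam 98 × 0.08 = 7.84
  Portfolio 98 × 0.11 = 10.78
  Assignments 56 × 0.05 = 2.8
  Problem sets 82 × 0.16 = 13.12
  Presentations 54 × 0.09 = 4.86
Sum = 73.06
Because the Presentations minimum was not met, the result is F.

F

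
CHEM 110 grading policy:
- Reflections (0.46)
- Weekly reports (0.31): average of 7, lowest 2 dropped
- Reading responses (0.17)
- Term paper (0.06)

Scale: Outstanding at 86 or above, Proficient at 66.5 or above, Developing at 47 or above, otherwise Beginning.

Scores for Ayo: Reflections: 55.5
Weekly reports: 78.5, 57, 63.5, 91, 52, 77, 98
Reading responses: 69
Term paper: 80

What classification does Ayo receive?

Weekly reports: drop 52, 57 → average of remaining 5 = 408/5 = 81.6
Weighted total:
  Reflections 55.5 × 0.46 = 25.53
  Weekly reports 81.6 × 0.31 = 25.296
  Reading responses 69 × 0.17 = 11.73
  Term paper 80 × 0.06 = 4.8
Sum = 67.356
67.356 is ≥ 66.5 and < 86 → Proficient

Proficient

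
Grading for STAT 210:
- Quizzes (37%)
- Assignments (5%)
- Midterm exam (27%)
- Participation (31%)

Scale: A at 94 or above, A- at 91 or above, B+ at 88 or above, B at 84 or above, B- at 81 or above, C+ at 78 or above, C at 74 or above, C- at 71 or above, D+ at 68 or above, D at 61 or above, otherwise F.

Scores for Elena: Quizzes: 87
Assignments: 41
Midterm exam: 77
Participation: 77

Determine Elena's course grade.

Weighted total:
  Quizzes 87 × 0.37 = 32.19
  Assignments 41 × 0.05 = 2.05
  Midterm exam 77 × 0.27 = 20.79
  Participation 77 × 0.31 = 23.87
Sum = 78.9
78.9 is ≥ 78 and < 81 → C+

C+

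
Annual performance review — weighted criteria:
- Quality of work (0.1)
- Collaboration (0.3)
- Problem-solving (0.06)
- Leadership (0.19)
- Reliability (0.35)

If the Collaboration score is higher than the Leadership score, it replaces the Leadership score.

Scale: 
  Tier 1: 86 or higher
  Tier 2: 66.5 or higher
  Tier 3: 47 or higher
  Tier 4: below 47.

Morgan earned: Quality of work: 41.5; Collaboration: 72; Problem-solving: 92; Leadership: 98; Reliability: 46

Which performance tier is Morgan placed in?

Tier 3

Collaboration (72) ≤ Leadership (98), so Leadership stays at 98.
Weighted total:
  Quality of work 41.5 × 0.1 = 4.15
  Collaboration 72 × 0.3 = 21.6
  Problem-solving 92 × 0.06 = 5.52
  Leadership 98 × 0.19 = 18.62
  Reliability 46 × 0.35 = 16.1
Sum = 65.99
65.99 is ≥ 47 and < 66.5 → Tier 3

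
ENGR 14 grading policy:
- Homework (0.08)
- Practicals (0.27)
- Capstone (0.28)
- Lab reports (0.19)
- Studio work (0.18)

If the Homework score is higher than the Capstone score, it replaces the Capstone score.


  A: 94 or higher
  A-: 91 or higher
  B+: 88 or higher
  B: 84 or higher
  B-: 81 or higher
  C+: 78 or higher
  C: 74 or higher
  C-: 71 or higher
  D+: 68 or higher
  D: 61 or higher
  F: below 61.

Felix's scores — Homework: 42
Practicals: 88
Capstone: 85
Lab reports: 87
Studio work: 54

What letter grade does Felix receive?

Homework (42) ≤ Capstone (85), so Capstone stays at 85.
Weighted total:
  Homework 42 × 0.08 = 3.36
  Practicals 88 × 0.27 = 23.76
  Capstone 85 × 0.28 = 23.8
  Lab reports 87 × 0.19 = 16.53
  Studio work 54 × 0.18 = 9.72
Sum = 77.17
77.17 is ≥ 74 and < 78 → C

C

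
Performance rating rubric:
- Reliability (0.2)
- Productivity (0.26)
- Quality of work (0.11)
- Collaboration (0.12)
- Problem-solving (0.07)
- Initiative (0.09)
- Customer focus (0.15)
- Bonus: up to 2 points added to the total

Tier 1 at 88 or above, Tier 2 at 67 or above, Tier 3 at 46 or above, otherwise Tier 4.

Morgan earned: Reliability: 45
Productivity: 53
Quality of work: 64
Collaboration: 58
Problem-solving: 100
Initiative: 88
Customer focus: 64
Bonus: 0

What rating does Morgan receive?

Weighted total:
  Reliability 45 × 0.2 = 9
  Productivity 53 × 0.26 = 13.78
  Quality of work 64 × 0.11 = 7.04
  Collaboration 58 × 0.12 = 6.96
  Problem-solving 100 × 0.07 = 7
  Initiative 88 × 0.09 = 7.92
  Customer focus 64 × 0.15 = 9.6
Sum = 61.3
Bonus: 61.3 + 0 = 61.3
61.3 is ≥ 46 and < 67 → Tier 3

Tier 3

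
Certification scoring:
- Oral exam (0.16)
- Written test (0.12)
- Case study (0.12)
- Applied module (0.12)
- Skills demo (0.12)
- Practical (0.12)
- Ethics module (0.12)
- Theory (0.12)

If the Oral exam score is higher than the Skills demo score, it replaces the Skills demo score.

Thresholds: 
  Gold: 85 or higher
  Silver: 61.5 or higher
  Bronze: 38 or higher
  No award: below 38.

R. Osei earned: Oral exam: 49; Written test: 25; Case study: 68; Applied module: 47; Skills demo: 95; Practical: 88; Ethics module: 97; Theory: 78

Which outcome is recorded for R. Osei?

Silver

Oral exam (49) ≤ Skills demo (95), so Skills demo stays at 95.
Weighted total:
  Oral exam 49 × 0.16 = 7.84
  Written test 25 × 0.12 = 3
  Case study 68 × 0.12 = 8.16
  Applied module 47 × 0.12 = 5.64
  Skills demo 95 × 0.12 = 11.4
  Practical 88 × 0.12 = 10.56
  Ethics module 97 × 0.12 = 11.64
  Theory 78 × 0.12 = 9.36
Sum = 67.6
67.6 is ≥ 61.5 and < 85 → Silver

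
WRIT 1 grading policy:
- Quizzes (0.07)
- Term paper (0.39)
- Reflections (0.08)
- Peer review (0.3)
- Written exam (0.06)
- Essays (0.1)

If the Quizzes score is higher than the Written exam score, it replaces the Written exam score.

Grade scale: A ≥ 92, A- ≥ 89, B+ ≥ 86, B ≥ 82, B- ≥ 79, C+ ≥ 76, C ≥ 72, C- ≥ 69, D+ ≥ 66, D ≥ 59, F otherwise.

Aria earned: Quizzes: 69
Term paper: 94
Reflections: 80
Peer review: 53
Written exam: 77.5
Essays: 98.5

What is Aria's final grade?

C+

Quizzes (69) ≤ Written exam (77.5), so Written exam stays at 77.5.
Weighted total:
  Quizzes 69 × 0.07 = 4.83
  Term paper 94 × 0.39 = 36.66
  Reflections 80 × 0.08 = 6.4
  Peer review 53 × 0.3 = 15.9
  Written exam 77.5 × 0.06 = 4.65
  Essays 98.5 × 0.1 = 9.85
Sum = 78.29
78.29 is ≥ 76 and < 79 → C+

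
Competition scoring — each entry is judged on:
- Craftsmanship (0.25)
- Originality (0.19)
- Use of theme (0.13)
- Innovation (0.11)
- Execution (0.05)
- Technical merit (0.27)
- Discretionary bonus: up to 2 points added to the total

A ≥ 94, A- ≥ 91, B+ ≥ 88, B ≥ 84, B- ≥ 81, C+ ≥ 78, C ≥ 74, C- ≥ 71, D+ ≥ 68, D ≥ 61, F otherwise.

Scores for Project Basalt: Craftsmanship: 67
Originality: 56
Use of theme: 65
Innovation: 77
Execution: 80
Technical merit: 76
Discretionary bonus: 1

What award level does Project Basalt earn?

D+

Weighted total:
  Craftsmanship 67 × 0.25 = 16.75
  Originality 56 × 0.19 = 10.64
  Use of theme 65 × 0.13 = 8.45
  Innovation 77 × 0.11 = 8.47
  Execution 80 × 0.05 = 4
  Technical merit 76 × 0.27 = 20.52
Sum = 68.83
Discretionary bonus: 68.83 + 1 = 69.83
69.83 is ≥ 68 and < 71 → D+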